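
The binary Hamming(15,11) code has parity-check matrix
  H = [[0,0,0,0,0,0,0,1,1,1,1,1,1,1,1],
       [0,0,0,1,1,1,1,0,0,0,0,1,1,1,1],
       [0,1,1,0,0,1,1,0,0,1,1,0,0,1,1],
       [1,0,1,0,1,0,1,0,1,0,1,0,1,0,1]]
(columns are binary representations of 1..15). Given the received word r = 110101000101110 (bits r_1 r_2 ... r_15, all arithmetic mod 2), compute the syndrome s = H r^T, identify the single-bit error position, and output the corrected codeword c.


s = (0, 1, 0, 0)^T, error position = 4, corrected codeword c = 110001000101110

Compute s = H r^T mod 2 one row at a time:
  s_1 = 0 + 0 + 1 + 0 + 1 + 1 + 1 + 0 = 4 ≡ 0 (mod 2).
  s_2 = 1 + 0 + 1 + 0 + 1 + 1 + 1 + 0 = 5 ≡ 1 (mod 2).
  s_3 = 1 + 0 + 1 + 0 + 1 + 0 + 1 + 0 = 4 ≡ 0 (mod 2).
  s_4 = 1 + 0 + 0 + 0 + 0 + 0 + 1 + 0 = 2 ≡ 0 (mod 2).
s = (0, 1, 0, 0)^T — this equals column 4 of H (binary 0100), so error is at position 4.
Correct: flip bit 4 of r = 110101000101110 to get c = 110001000101110.


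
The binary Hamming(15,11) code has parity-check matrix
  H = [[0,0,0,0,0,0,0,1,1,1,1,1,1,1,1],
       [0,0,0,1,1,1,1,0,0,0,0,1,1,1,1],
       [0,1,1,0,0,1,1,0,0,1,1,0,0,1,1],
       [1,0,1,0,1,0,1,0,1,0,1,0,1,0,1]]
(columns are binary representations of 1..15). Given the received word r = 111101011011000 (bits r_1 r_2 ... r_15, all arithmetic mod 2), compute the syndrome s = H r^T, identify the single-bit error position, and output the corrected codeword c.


s = (0, 1, 0, 0)^T, error position = 4, corrected codeword c = 111001011011000

Compute s = H r^T mod 2 one row at a time:
  s_1 = 1 + 1 + 0 + 1 + 1 + 0 + 0 + 0 = 4 ≡ 0 (mod 2).
  s_2 = 1 + 0 + 1 + 0 + 1 + 0 + 0 + 0 = 3 ≡ 1 (mod 2).
  s_3 = 1 + 1 + 1 + 0 + 0 + 1 + 0 + 0 = 4 ≡ 0 (mod 2).
  s_4 = 1 + 1 + 0 + 0 + 1 + 1 + 0 + 0 = 4 ≡ 0 (mod 2).
s = (0, 1, 0, 0)^T — this equals column 4 of H (binary 0100), so error is at position 4.
Correct: flip bit 4 of r = 111101011011000 to get c = 111001011011000.


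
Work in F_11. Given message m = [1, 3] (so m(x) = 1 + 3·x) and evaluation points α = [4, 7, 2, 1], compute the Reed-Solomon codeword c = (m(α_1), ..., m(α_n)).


c = [2, 0, 7, 4]

Message polynomial: m(x) = 1 + 3·x (mod 11).
For each evaluation point α_i, compute m(α_i) mod 11:
  α_1 = 4: Horner steps 3 → 2, so m(4) = 2.
  α_2 = 7: Horner steps 3 → 0, so m(7) = 0.
  α_3 = 2: Horner steps 3 → 7, so m(2) = 7.
  α_4 = 1: Horner steps 3 → 4, so m(1) = 4.
Codeword c = [2, 0, 7, 4] ∈ F_11^4.


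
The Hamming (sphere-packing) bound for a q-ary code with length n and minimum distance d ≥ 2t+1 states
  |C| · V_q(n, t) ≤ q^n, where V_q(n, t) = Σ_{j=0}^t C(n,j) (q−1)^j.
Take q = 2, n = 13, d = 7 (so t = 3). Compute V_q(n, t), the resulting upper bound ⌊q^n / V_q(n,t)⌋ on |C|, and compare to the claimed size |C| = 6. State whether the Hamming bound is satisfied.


V_q(n, t) = 378, q^n = 8192, Hamming bound = 21, |C| = 6 ≤ bound (satisfied).

Step 1: Compute V_q(n, t) = Σ_{j=0}^3 C(n, j) (q−1)^j.
  j = 0: C(13,0)·(1)^0 = 1·1 = 1.
  j = 1: C(13,1)·(1)^1 = 13·1 = 13.
  j = 2: C(13,2)·(1)^2 = 78·1 = 78.
  j = 3: C(13,3)·(1)^3 = 286·1 = 286.
  V_q(n, t) = 1 + 13 + 78 + 286 = 378.
Step 2: q^n = 2^13 = 8192.
Step 3: Hamming bound ⌊q^n / V_q(n,t)⌋ = ⌊8192/378⌋ = 21.
Step 4: Compare |C| = 6 to 21: satisfied.
The claimed |C| lies below the Hamming bound.


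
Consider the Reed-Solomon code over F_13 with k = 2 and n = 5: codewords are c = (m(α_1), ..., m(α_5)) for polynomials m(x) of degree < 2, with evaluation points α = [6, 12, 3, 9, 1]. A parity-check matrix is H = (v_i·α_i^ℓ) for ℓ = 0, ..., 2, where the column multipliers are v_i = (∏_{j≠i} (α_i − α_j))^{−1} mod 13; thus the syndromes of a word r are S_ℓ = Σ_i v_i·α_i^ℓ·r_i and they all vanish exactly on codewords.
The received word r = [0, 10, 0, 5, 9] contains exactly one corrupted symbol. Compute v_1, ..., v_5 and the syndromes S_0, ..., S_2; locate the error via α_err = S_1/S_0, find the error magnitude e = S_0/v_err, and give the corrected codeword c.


S = (5, 2, 6), error at position 3, error magnitude e = 5, c = [0, 10, 8, 5, 9].

Step 1: column multipliers v_i = (∏_{j≠i}(α_i − α_j))^{−1} mod 13.
  i = 1 (α = 6): (6−12)(6−3)(6−9)(6−1) = (−6)·3·(−3)·5 = 270 ≡ 10, so v_1 = 10^{−1} = 4 (mod 13).
  i = 2 (α = 12): (12−6)(12−3)(12−9)(12−1) = 6·9·3·11 = 1782 ≡ 1, so v_2 = 1^{−1} = 1 (mod 13).
  i = 3 (α = 3): (3−6)(3−12)(3−9)(3−1) = (−3)·(−9)·(−6)·2 = −324 ≡ 1, so v_3 = 1^{−1} = 1 (mod 13).
  i = 4 (α = 9): (9−6)(9−12)(9−3)(9−1) = 3·(−3)·6·8 = −432 ≡ 10, so v_4 = 10^{−1} = 4 (mod 13).
  i = 5 (α = 1): (1−6)(1−12)(1−3)(1−9) = (−5)·(−11)·(−2)·(−8) = 880 ≡ 9, so v_5 = 9^{−1} = 3 (mod 13).
  v = [4, 1, 1, 4, 3].
Step 2: syndromes of r = [0, 10, 0, 5, 9] (all sums mod 13).
  S_0 = Σ v_i r_i = 4·0 + 1·10 + 1·0 + 4·5 + 3·9 = 57 ≡ 5.
  S_1 = Σ v_i α_i r_i = 4·6·0 + 1·12·10 + 1·3·0 + 4·9·5 + 3·1·9 = 327 ≡ 2.
  α_i^2 mod 13 = [10, 1, 9, 3, 1].
  S_2 = Σ v_i α_i^2 r_i = 4·10·0 + 1·1·10 + 1·9·0 + 4·3·5 + 3·1·9 = 97 ≡ 6.
  S = (5, 2, 6) ≠ 0, so r is not a codeword (an error is present).
Step 3: locate the error. For a single error e at position i, S_ℓ = v_i·e·α_i^ℓ, so α_err = S_1/S_0.
  S_0^{−1} = 5^{−1} = 8 (mod 13), so α_err = 2·8 = 16 ≡ 3 = α_3. Error position i = 3.
  Consistency check: S_2/S_1 = 6·7 = 42 ≡ 3 = α_err ✓ (single-error assumption holds).
Step 4: error magnitude e = S_0/v_3 = S_0·∏_{j≠3}(α_3 − α_j) = 5·1 = 5 ≡ 5 (mod 13).
Step 5: correct position 3: c_3 = r_3 − e = 0 − 5 ≡ 8 (mod 13). Hence c = [0, 10, 8, 5, 9].
  Check: interpolating c through the α_i gives m(x) = 3 + 6·x (degree < 2) with m(α_i) = c_i for every i, so c is indeed a codeword.


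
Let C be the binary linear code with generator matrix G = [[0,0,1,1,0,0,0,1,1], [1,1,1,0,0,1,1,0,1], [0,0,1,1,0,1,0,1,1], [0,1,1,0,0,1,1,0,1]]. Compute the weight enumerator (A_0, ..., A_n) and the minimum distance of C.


Weight distribution: A_0 = 1, A_1 = 2, A_2 = 1, A_4 = 3, A_5 = 6, A_6 = 3. Minimum distance d = 1.

Enumerate all 2^4 = 16 messages m ∈ F_2^4.
For each, compute codeword c = mG in F_2^9, then tally its weight.
  m = 0000 → c = 000000000, weight = 0.
  m = 1000 → c = 001100011, weight = 4.
  m = 0100 → c = 111001101, weight = 6.
  m = 1100 → c = 110101110, weight = 6.
  m = 0010 → c = 001101011, weight = 5.
  m = 1010 → c = 000001000, weight = 1.
  m = 0110 → c = 110100110, weight = 5.
  m = 1110 → c = 111000101, weight = 5.
  m = 0001 → c = 011001101, weight = 5.
  m = 1001 → c = 010101110, weight = 5.
  m = 0101 → c = 100000000, weight = 1.
  m = 1101 → c = 101100011, weight = 5.
  m = 0011 → c = 010100110, weight = 4.
  m = 1011 → c = 011000101, weight = 4.
  m = 0111 → c = 101101011, weight = 6.
  m = 1111 → c = 100001000, weight = 2.
Tally weights:
  weight 0: 1 codewords.
  weight 1: 2 codewords.
  weight 2: 1 codewords.
  weight 4: 3 codewords.
  weight 5: 6 codewords.
  weight 6: 3 codewords.
Minimum distance d = smallest w > 0 with A_w > 0 = 1.
Sanity: Σ A_w = 16 = 2^4 = 16 ✓.


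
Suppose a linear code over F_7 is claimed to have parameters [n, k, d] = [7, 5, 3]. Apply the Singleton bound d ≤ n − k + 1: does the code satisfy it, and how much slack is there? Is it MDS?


Singleton RHS = n − k + 1 = 3, slack = 0, bound satisfied, MDS.

Singleton bound: d ≤ n − k + 1.
Here n = 7, k = 5, so n − k + 1 = 3.
Given d = 3, check d ≤ 3: YES.
Slack = (n − k + 1) − d = 0.
The code is MDS (slack = 0).
Description: the claimed parameters are [7, 5, 3]_7; such a code would be MDS (meets Singleton bound).


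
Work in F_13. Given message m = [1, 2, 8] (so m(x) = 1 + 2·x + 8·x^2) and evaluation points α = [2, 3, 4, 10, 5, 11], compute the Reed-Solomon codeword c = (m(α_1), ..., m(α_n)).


c = [11, 1, 7, 2, 3, 3]

Message polynomial: m(x) = 1 + 2·x + 8·x^2 (mod 13).
For each evaluation point α_i, compute m(α_i) mod 13:
  α_1 = 2: Horner steps 8 → 5 → 11, so m(2) = 11.
  α_2 = 3: Horner steps 8 → 0 → 1, so m(3) = 1.
  α_3 = 4: Horner steps 8 → 8 → 7, so m(4) = 7.
  α_4 = 10: Horner steps 8 → 4 → 2, so m(10) = 2.
  α_5 = 5: Horner steps 8 → 3 → 3, so m(5) = 3.
  α_6 = 11: Horner steps 8 → 12 → 3, so m(11) = 3.
Codeword c = [11, 1, 7, 2, 3, 3] ∈ F_13^6.


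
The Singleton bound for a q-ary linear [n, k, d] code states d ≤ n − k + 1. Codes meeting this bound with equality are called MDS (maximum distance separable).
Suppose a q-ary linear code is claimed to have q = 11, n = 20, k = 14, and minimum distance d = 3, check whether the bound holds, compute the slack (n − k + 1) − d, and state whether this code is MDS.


Singleton RHS = n − k + 1 = 7, slack = 4, bound satisfied, not MDS.

Singleton bound: d ≤ n − k + 1.
Here n = 20, k = 14, so n − k + 1 = 7.
Given d = 3, check d ≤ 7: YES.
Slack = (n − k + 1) − d = 4.
The code is NOT MDS (slack = 4 > 0).
Description: the claimed parameters are [20, 14, 3]_11; such a code would be non-MDS.


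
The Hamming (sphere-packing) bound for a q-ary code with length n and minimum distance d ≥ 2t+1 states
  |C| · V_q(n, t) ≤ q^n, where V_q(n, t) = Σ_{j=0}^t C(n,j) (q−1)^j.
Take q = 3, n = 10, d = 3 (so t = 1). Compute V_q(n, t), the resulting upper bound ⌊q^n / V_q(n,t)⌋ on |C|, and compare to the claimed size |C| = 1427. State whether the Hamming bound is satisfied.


V_q(n, t) = 21, q^n = 59049, Hamming bound = 2811, |C| = 1427 ≤ bound (satisfied).

Step 1: Compute V_q(n, t) = Σ_{j=0}^1 C(n, j) (q−1)^j.
  j = 0: C(10,0)·(2)^0 = 1·1 = 1.
  j = 1: C(10,1)·(2)^1 = 10·2 = 20.
  V_q(n, t) = 1 + 20 = 21.
Step 2: q^n = 3^10 = 59049.
Step 3: Hamming bound ⌊q^n / V_q(n,t)⌋ = ⌊59049/21⌋ = 2811.
Step 4: Compare |C| = 1427 to 2811: satisfied.
The claimed |C| lies below the Hamming bound.


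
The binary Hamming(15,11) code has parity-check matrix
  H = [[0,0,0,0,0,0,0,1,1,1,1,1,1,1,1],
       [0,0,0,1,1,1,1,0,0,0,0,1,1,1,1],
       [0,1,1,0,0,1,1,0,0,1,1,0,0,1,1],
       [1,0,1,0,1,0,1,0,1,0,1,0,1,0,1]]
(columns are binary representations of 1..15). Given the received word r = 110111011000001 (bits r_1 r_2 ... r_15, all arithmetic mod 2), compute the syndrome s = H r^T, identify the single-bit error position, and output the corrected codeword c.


s = (1, 0, 1, 0)^T, error position = 10, corrected codeword c = 110111011100001

Compute s = H r^T mod 2 one row at a time:
  s_1 = 1 + 1 + 0 + 0 + 0 + 0 + 0 + 1 = 3 ≡ 1 (mod 2).
  s_2 = 1 + 1 + 1 + 0 + 0 + 0 + 0 + 1 = 4 ≡ 0 (mod 2).
  s_3 = 1 + 0 + 1 + 0 + 0 + 0 + 0 + 1 = 3 ≡ 1 (mod 2).
  s_4 = 1 + 0 + 1 + 0 + 1 + 0 + 0 + 1 = 4 ≡ 0 (mod 2).
s = (1, 0, 1, 0)^T — this equals column 10 of H (binary 1010), so error is at position 10.
Correct: flip bit 10 of r = 110111011000001 to get c = 110111011100001.


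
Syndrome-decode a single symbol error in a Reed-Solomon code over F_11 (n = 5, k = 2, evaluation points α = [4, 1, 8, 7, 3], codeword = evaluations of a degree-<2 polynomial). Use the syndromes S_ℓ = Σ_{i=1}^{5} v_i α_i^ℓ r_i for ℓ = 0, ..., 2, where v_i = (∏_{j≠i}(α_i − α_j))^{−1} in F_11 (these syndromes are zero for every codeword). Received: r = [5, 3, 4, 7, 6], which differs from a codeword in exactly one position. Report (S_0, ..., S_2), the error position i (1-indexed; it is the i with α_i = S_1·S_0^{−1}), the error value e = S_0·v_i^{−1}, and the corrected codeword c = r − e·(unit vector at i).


S = (5, 4, 1), error at position 5, error magnitude e = 9, c = [5, 3, 4, 7, 8].

Step 1: column multipliers v_i = (∏_{j≠i}(α_i − α_j))^{−1} mod 11.
  i = 1 (α = 4): (4−1)(4−8)(4−7)(4−3) = 3·(−4)·(−3)·1 = 36 ≡ 3, so v_1 = 3^{−1} = 4 (mod 11).
  i = 2 (α = 1): (1−4)(1−8)(1−7)(1−3) = (−3)·(−7)·(−6)·(−2) = 252 ≡ 10, so v_2 = 10^{−1} = 10 (mod 11).
  i = 3 (α = 8): (8−4)(8−1)(8−7)(8−3) = 4·7·1·5 = 140 ≡ 8, so v_3 = 8^{−1} = 7 (mod 11).
  i = 4 (α = 7): (7−4)(7−1)(7−8)(7−3) = 3·6·(−1)·4 = −72 ≡ 5, so v_4 = 5^{−1} = 9 (mod 11).
  i = 5 (α = 3): (3−4)(3−1)(3−8)(3−7) = (−1)·2·(−5)·(−4) = −40 ≡ 4, so v_5 = 4^{−1} = 3 (mod 11).
  v = [4, 10, 7, 9, 3].
Step 2: syndromes of r = [5, 3, 4, 7, 6] (all sums mod 11).
  S_0 = Σ v_i r_i = 4·5 + 10·3 + 7·4 + 9·7 + 3·6 = 159 ≡ 5.
  S_1 = Σ v_i α_i r_i = 4·4·5 + 10·1·3 + 7·8·4 + 9·7·7 + 3·3·6 = 829 ≡ 4.
  α_i^2 mod 11 = [5, 1, 9, 5, 9].
  S_2 = Σ v_i α_i^2 r_i = 4·5·5 + 10·1·3 + 7·9·4 + 9·5·7 + 3·9·6 = 859 ≡ 1.
  S = (5, 4, 1) ≠ 0, so r is not a codeword (an error is present).
Step 3: locate the error. For a single error e at position i, S_ℓ = v_i·e·α_i^ℓ, so α_err = S_1/S_0.
  S_0^{−1} = 5^{−1} = 9 (mod 11), so α_err = 4·9 = 36 ≡ 3 = α_5. Error position i = 5.
  Consistency check: S_2/S_1 = 1·3 = 3 ≡ 3 = α_err ✓ (single-error assumption holds).
Step 4: error magnitude e = S_0/v_5 = S_0·∏_{j≠5}(α_5 − α_j) = 5·4 = 20 ≡ 9 (mod 11).
Step 5: correct position 5: c_5 = r_5 − e = 6 − 9 ≡ 8 (mod 11). Hence c = [5, 3, 4, 7, 8].
  Check: interpolating c through the α_i gives m(x) = 6 + 8·x (degree < 2) with m(α_i) = c_i for every i, so c is indeed a codeword.


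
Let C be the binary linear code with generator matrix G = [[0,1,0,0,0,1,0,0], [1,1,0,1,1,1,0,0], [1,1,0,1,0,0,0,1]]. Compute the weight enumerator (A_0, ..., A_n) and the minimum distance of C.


Weight distribution: A_0 = 1, A_2 = 1, A_3 = 3, A_4 = 2, A_5 = 1. Minimum distance d = 2.

Enumerate all 2^3 = 8 messages m ∈ F_2^3.
For each, compute codeword c = mG in F_2^8, then tally its weight.
  m = 000 → c = 00000000, weight = 0.
  m = 100 → c = 01000100, weight = 2.
  m = 010 → c = 11011100, weight = 5.
  m = 110 → c = 10011000, weight = 3.
  m = 001 → c = 11010001, weight = 4.
  m = 101 → c = 10010101, weight = 4.
  m = 011 → c = 00001101, weight = 3.
  m = 111 → c = 01001001, weight = 3.
Tally weights:
  weight 0: 1 codewords.
  weight 2: 1 codewords.
  weight 3: 3 codewords.
  weight 4: 2 codewords.
  weight 5: 1 codewords.
Minimum distance d = smallest w > 0 with A_w > 0 = 2.
Sanity: Σ A_w = 8 = 2^3 = 8 ✓.


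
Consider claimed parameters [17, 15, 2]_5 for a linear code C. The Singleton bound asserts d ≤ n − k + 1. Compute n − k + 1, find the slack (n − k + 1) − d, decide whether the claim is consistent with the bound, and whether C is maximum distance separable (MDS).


Singleton RHS = n − k + 1 = 3, slack = 1, bound satisfied, not MDS.

Singleton bound: d ≤ n − k + 1.
Here n = 17, k = 15, so n − k + 1 = 3.
Given d = 2, check d ≤ 3: YES.
Slack = (n − k + 1) − d = 1.
The code is NOT MDS (slack = 1 > 0).
Description: the claimed parameters are [17, 15, 2]_5; such a code would be non-MDS.


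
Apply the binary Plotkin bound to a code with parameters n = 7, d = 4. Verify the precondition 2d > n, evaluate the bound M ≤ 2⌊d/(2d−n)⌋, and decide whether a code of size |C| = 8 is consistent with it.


Plotkin bound M ≤ 8; given |C| = 8 ≤ bound (satisfied).

Check applicability: 2d = 8, n = 7.
2d − n = 1 > 0, so Plotkin applies.
Compute d/(2d−n) = 4/1 ≈ 4.0000.
⌊d/(2d−n)⌋ = 4.
Plotkin bound: M ≤ 2·4 = 8.
Given |C| = 8, check: satisfied.
This |C| is at the Plotkin bound.


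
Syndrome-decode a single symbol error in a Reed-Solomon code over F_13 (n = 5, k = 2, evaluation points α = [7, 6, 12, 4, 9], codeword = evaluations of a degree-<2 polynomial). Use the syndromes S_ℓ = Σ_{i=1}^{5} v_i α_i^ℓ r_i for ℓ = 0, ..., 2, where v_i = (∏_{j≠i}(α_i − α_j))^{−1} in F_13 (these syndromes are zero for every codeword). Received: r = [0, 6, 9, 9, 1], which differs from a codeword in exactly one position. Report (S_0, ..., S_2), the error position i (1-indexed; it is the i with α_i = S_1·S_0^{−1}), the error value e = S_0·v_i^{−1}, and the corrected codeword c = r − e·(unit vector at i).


S = (5, 7, 2), error at position 4, error magnitude e = 4, c = [0, 6, 9, 5, 1].

Step 1: column multipliers v_i = (∏_{j≠i}(α_i − α_j))^{−1} mod 13.
  i = 1 (α = 7): (7−6)(7−12)(7−4)(7−9) = 1·(−5)·3·(−2) = 30 ≡ 4, so v_1 = 4^{−1} = 10 (mod 13).
  i = 2 (α = 6): (6−7)(6−12)(6−4)(6−9) = (−1)·(−6)·2·(−3) = −36 ≡ 3, so v_2 = 3^{−1} = 9 (mod 13).
  i = 3 (α = 12): (12−7)(12−6)(12−4)(12−9) = 5·6·8·3 = 720 ≡ 5, so v_3 = 5^{−1} = 8 (mod 13).
  i = 4 (α = 4): (4−7)(4−6)(4−12)(4−9) = (−3)·(−2)·(−8)·(−5) = 240 ≡ 6, so v_4 = 6^{−1} = 11 (mod 13).
  i = 5 (α = 9): (9−7)(9−6)(9−12)(9−4) = 2·3·(−3)·5 = −90 ≡ 1, so v_5 = 1^{−1} = 1 (mod 13).
  v = [10, 9, 8, 11, 1].
Step 2: syndromes of r = [0, 6, 9, 9, 1] (all sums mod 13).
  S_0 = Σ v_i r_i = 10·0 + 9·6 + 8·9 + 11·9 + 1·1 = 226 ≡ 5.
  S_1 = Σ v_i α_i r_i = 10·7·0 + 9·6·6 + 8·12·9 + 11·4·9 + 1·9·1 = 1593 ≡ 7.
  α_i^2 mod 13 = [10, 10, 1, 3, 3].
  S_2 = Σ v_i α_i^2 r_i = 10·10·0 + 9·10·6 + 8·1·9 + 11·3·9 + 1·3·1 = 912 ≡ 2.
  S = (5, 7, 2) ≠ 0, so r is not a codeword (an error is present).
Step 3: locate the error. For a single error e at position i, S_ℓ = v_i·e·α_i^ℓ, so α_err = S_1/S_0.
  S_0^{−1} = 5^{−1} = 8 (mod 13), so α_err = 7·8 = 56 ≡ 4 = α_4. Error position i = 4.
  Consistency check: S_2/S_1 = 2·2 = 4 ≡ 4 = α_err ✓ (single-error assumption holds).
Step 4: error magnitude e = S_0/v_4 = S_0·∏_{j≠4}(α_4 − α_j) = 5·6 = 30 ≡ 4 (mod 13).
Step 5: correct position 4: c_4 = r_4 − e = 9 − 4 ≡ 5 (mod 13). Hence c = [0, 6, 9, 5, 1].
  Check: interpolating c through the α_i gives m(x) = 3 + 7·x (degree < 2) with m(α_i) = c_i for every i, so c is indeed a codeword.


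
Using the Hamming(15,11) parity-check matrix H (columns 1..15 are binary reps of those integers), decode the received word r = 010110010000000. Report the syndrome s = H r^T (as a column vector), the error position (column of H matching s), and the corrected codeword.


s = (1, 0, 1, 1)^T, error position = 11, corrected codeword c = 010110010010000

Compute s = H r^T mod 2 one row at a time:
  s_1 = 1 + 0 + 0 + 0 + 0 + 0 + 0 + 0 = 1 ≡ 1 (mod 2).
  s_2 = 1 + 1 + 0 + 0 + 0 + 0 + 0 + 0 = 2 ≡ 0 (mod 2).
  s_3 = 1 + 0 + 0 + 0 + 0 + 0 + 0 + 0 = 1 ≡ 1 (mod 2).
  s_4 = 0 + 0 + 1 + 0 + 0 + 0 + 0 + 0 = 1 ≡ 1 (mod 2).
s = (1, 0, 1, 1)^T — this equals column 11 of H (binary 1011), so error is at position 11.
Correct: flip bit 11 of r = 010110010000000 to get c = 010110010010000.


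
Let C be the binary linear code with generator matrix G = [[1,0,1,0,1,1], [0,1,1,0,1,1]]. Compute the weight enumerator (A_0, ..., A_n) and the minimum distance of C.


Weight distribution: A_0 = 1, A_2 = 1, A_4 = 2. Minimum distance d = 2.

Enumerate all 2^2 = 4 messages m ∈ F_2^2.
For each, compute codeword c = mG in F_2^6, then tally its weight.
  m = 00 → c = 000000, weight = 0.
  m = 10 → c = 101011, weight = 4.
  m = 01 → c = 011011, weight = 4.
  m = 11 → c = 110000, weight = 2.
Tally weights:
  weight 0: 1 codewords.
  weight 2: 1 codewords.
  weight 4: 2 codewords.
Minimum distance d = smallest w > 0 with A_w > 0 = 2.
Sanity: Σ A_w = 4 = 2^2 = 4 ✓.


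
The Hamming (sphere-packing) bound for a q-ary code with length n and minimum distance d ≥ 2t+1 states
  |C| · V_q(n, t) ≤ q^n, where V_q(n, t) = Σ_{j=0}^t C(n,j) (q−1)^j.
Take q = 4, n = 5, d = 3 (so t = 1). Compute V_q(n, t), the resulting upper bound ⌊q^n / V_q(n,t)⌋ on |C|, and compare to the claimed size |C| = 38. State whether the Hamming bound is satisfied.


V_q(n, t) = 16, q^n = 1024, Hamming bound = 64, |C| = 38 ≤ bound (satisfied).

Step 1: Compute V_q(n, t) = Σ_{j=0}^1 C(n, j) (q−1)^j.
  j = 0: C(5,0)·(3)^0 = 1·1 = 1.
  j = 1: C(5,1)·(3)^1 = 5·3 = 15.
  V_q(n, t) = 1 + 15 = 16.
Step 2: q^n = 4^5 = 1024.
Step 3: Hamming bound ⌊q^n / V_q(n,t)⌋ = ⌊1024/16⌋ = 64.
Step 4: Compare |C| = 38 to 64: satisfied.
The claimed |C| lies below the Hamming bound.


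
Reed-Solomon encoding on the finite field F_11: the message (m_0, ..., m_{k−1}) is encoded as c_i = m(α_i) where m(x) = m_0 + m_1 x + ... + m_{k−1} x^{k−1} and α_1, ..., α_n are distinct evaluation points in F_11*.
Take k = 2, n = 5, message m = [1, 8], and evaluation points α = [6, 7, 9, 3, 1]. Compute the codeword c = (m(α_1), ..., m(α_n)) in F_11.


c = [5, 2, 7, 3, 9]

Message polynomial: m(x) = 1 + 8·x (mod 11).
For each evaluation point α_i, compute m(α_i) mod 11:
  α_1 = 6: Horner steps 8 → 5, so m(6) = 5.
  α_2 = 7: Horner steps 8 → 2, so m(7) = 2.
  α_3 = 9: Horner steps 8 → 7, so m(9) = 7.
  α_4 = 3: Horner steps 8 → 3, so m(3) = 3.
  α_5 = 1: Horner steps 8 → 9, so m(1) = 9.
Codeword c = [5, 2, 7, 3, 9] ∈ F_11^5.


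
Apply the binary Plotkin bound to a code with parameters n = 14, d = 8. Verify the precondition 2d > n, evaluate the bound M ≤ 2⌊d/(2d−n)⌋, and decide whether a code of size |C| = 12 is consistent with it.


Plotkin bound M ≤ 8; given |C| = 12 > bound (violated).

Check applicability: 2d = 16, n = 14.
2d − n = 2 > 0, so Plotkin applies.
Compute d/(2d−n) = 8/2 ≈ 4.0000.
⌊d/(2d−n)⌋ = 4.
Plotkin bound: M ≤ 2·4 = 8.
Given |C| = 12, check: VIOLATED.
This |C| is above the Plotkin bound, so no binary code with n = 14, d = 8 and 12 codewords exists.


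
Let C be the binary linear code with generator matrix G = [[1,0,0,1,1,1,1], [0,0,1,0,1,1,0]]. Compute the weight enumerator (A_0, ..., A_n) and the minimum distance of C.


Weight distribution: A_0 = 1, A_3 = 1, A_4 = 1, A_5 = 1. Minimum distance d = 3.

Enumerate all 2^2 = 4 messages m ∈ F_2^2.
For each, compute codeword c = mG in F_2^7, then tally its weight.
  m = 00 → c = 0000000, weight = 0.
  m = 10 → c = 1001111, weight = 5.
  m = 01 → c = 0010110, weight = 3.
  m = 11 → c = 1011001, weight = 4.
Tally weights:
  weight 0: 1 codewords.
  weight 3: 1 codewords.
  weight 4: 1 codewords.
  weight 5: 1 codewords.
Minimum distance d = smallest w > 0 with A_w > 0 = 3.
Sanity: Σ A_w = 4 = 2^2 = 4 ✓.


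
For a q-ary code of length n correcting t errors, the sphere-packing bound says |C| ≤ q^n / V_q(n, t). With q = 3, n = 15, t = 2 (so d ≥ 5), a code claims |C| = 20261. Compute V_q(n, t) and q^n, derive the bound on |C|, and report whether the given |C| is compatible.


V_q(n, t) = 451, q^n = 14348907, Hamming bound = 31815, |C| = 20261 ≤ bound (satisfied).

Step 1: Compute V_q(n, t) = Σ_{j=0}^2 C(n, j) (q−1)^j.
  j = 0: C(15,0)·(2)^0 = 1·1 = 1.
  j = 1: C(15,1)·(2)^1 = 15·2 = 30.
  j = 2: C(15,2)·(2)^2 = 105·4 = 420.
  V_q(n, t) = 1 + 30 + 420 = 451.
Step 2: q^n = 3^15 = 14348907.
Step 3: Hamming bound ⌊q^n / V_q(n,t)⌋ = ⌊14348907/451⌋ = 31815.
Step 4: Compare |C| = 20261 to 31815: satisfied.
The claimed |C| lies below the Hamming bound.


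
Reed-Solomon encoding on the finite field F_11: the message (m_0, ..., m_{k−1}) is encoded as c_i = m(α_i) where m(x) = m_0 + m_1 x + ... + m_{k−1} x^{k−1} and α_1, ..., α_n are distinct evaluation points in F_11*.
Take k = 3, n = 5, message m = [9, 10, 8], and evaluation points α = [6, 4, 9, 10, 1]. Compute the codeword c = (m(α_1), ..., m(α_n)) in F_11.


c = [5, 1, 10, 7, 5]

Message polynomial: m(x) = 9 + 10·x + 8·x^2 (mod 11).
For each evaluation point α_i, compute m(α_i) mod 11:
  α_1 = 6: Horner steps 8 → 3 → 5, so m(6) = 5.
  α_2 = 4: Horner steps 8 → 9 → 1, so m(4) = 1.
  α_3 = 9: Horner steps 8 → 5 → 10, so m(9) = 10.
  α_4 = 10: Horner steps 8 → 2 → 7, so m(10) = 7.
  α_5 = 1: Horner steps 8 → 7 → 5, so m(1) = 5.
Codeword c = [5, 1, 10, 7, 5] ∈ F_11^5.


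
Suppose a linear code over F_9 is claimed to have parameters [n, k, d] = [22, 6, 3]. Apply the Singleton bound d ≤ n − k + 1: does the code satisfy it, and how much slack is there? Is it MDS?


Singleton RHS = n − k + 1 = 17, slack = 14, bound satisfied, not MDS.

Singleton bound: d ≤ n − k + 1.
Here n = 22, k = 6, so n − k + 1 = 17.
Given d = 3, check d ≤ 17: YES.
Slack = (n − k + 1) − d = 14.
The code is NOT MDS (slack = 14 > 0).
Description: the claimed parameters are [22, 6, 3]_9; such a code would be non-MDS.


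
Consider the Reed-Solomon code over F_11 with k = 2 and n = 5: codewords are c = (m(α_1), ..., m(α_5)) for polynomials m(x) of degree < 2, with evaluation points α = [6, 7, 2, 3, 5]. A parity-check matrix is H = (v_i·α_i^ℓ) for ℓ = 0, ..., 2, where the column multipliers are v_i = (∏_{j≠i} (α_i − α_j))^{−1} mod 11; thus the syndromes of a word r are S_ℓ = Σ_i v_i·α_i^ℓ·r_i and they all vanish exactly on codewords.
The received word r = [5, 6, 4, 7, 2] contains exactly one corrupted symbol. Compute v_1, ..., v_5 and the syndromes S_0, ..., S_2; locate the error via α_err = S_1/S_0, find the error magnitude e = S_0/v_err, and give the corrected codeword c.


S = (6, 9, 8), error at position 2, error magnitude e = 9, c = [5, 8, 4, 7, 2].

Step 1: column multipliers v_i = (∏_{j≠i}(α_i − α_j))^{−1} mod 11.
  i = 1 (α = 6): (6−7)(6−2)(6−3)(6−5) = (−1)·4·3·1 = −12 ≡ 10, so v_1 = 10^{−1} = 10 (mod 11).
  i = 2 (α = 7): (7−6)(7−2)(7−3)(7−5) = 1·5·4·2 = 40 ≡ 7, so v_2 = 7^{−1} = 8 (mod 11).
  i = 3 (α = 2): (2−6)(2−7)(2−3)(2−5) = (−4)·(−5)·(−1)·(−3) = 60 ≡ 5, so v_3 = 5^{−1} = 9 (mod 11).
  i = 4 (α = 3): (3−6)(3−7)(3−2)(3−5) = (−3)·(−4)·1·(−2) = −24 ≡ 9, so v_4 = 9^{−1} = 5 (mod 11).
  i = 5 (α = 5): (5−6)(5−7)(5−2)(5−3) = (−1)·(−2)·3·2 = 12 ≡ 1, so v_5 = 1^{−1} = 1 (mod 11).
  v = [10, 8, 9, 5, 1].
Step 2: syndromes of r = [5, 6, 4, 7, 2] (all sums mod 11).
  S_0 = Σ v_i r_i = 10·5 + 8·6 + 9·4 + 5·7 + 1·2 = 171 ≡ 6.
  S_1 = Σ v_i α_i r_i = 10·6·5 + 8·7·6 + 9·2·4 + 5·3·7 + 1·5·2 = 823 ≡ 9.
  α_i^2 mod 11 = [3, 5, 4, 9, 3].
  S_2 = Σ v_i α_i^2 r_i = 10·3·5 + 8·5·6 + 9·4·4 + 5·9·7 + 1·3·2 = 855 ≡ 8.
  S = (6, 9, 8) ≠ 0, so r is not a codeword (an error is present).
Step 3: locate the error. For a single error e at position i, S_ℓ = v_i·e·α_i^ℓ, so α_err = S_1/S_0.
  S_0^{−1} = 6^{−1} = 2 (mod 11), so α_err = 9·2 = 18 ≡ 7 = α_2. Error position i = 2.
  Consistency check: S_2/S_1 = 8·5 = 40 ≡ 7 = α_err ✓ (single-error assumption holds).
Step 4: error magnitude e = S_0/v_2 = S_0·∏_{j≠2}(α_2 − α_j) = 6·7 = 42 ≡ 9 (mod 11).
Step 5: correct position 2: c_2 = r_2 − e = 6 − 9 ≡ 8 (mod 11). Hence c = [5, 8, 4, 7, 2].
  Check: interpolating c through the α_i gives m(x) = 9 + 3·x (degree < 2) with m(α_i) = c_i for every i, so c is indeed a codeword.


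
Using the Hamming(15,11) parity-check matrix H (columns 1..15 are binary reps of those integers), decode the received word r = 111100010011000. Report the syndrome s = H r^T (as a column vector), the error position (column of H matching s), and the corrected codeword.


s = (1, 0, 1, 1)^T, error position = 11, corrected codeword c = 111100010001000

Compute s = H r^T mod 2 one row at a time:
  s_1 = 1 + 0 + 0 + 1 + 1 + 0 + 0 + 0 = 3 ≡ 1 (mod 2).
  s_2 = 1 + 0 + 0 + 0 + 1 + 0 + 0 + 0 = 2 ≡ 0 (mod 2).
  s_3 = 1 + 1 + 0 + 0 + 0 + 1 + 0 + 0 = 3 ≡ 1 (mod 2).
  s_4 = 1 + 1 + 0 + 0 + 0 + 1 + 0 + 0 = 3 ≡ 1 (mod 2).
s = (1, 0, 1, 1)^T — this equals column 11 of H (binary 1011), so error is at position 11.
Correct: flip bit 11 of r = 111100010011000 to get c = 111100010001000.


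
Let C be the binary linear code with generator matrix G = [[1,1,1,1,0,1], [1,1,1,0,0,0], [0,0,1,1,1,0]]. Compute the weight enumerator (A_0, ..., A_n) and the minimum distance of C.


Weight distribution: A_0 = 1, A_2 = 1, A_3 = 3, A_4 = 2, A_5 = 1. Minimum distance d = 2.

Enumerate all 2^3 = 8 messages m ∈ F_2^3.
For each, compute codeword c = mG in F_2^6, then tally its weight.
  m = 000 → c = 000000, weight = 0.
  m = 100 → c = 111101, weight = 5.
  m = 010 → c = 111000, weight = 3.
  m = 110 → c = 000101, weight = 2.
  m = 001 → c = 001110, weight = 3.
  m = 101 → c = 110011, weight = 4.
  m = 011 → c = 110110, weight = 4.
  m = 111 → c = 001011, weight = 3.
Tally weights:
  weight 0: 1 codewords.
  weight 2: 1 codewords.
  weight 3: 3 codewords.
  weight 4: 2 codewords.
  weight 5: 1 codewords.
Minimum distance d = smallest w > 0 with A_w > 0 = 2.
Sanity: Σ A_w = 8 = 2^3 = 8 ✓.


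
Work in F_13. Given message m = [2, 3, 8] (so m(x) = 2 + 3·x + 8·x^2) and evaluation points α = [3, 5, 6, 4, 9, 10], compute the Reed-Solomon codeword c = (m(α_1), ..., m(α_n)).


c = [5, 9, 9, 12, 1, 0]

Message polynomial: m(x) = 2 + 3·x + 8·x^2 (mod 13).
For each evaluation point α_i, compute m(α_i) mod 13:
  α_1 = 3: Horner steps 8 → 1 → 5, so m(3) = 5.
  α_2 = 5: Horner steps 8 → 4 → 9, so m(5) = 9.
  α_3 = 6: Horner steps 8 → 12 → 9, so m(6) = 9.
  α_4 = 4: Horner steps 8 → 9 → 12, so m(4) = 12.
  α_5 = 9: Horner steps 8 → 10 → 1, so m(9) = 1.
  α_6 = 10: Horner steps 8 → 5 → 0, so m(10) = 0.
Codeword c = [5, 9, 9, 12, 1, 0] ∈ F_13^6.


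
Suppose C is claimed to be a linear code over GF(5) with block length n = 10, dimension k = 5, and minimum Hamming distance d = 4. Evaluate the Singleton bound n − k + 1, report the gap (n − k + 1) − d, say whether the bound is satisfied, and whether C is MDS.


Singleton RHS = n − k + 1 = 6, slack = 2, bound satisfied, not MDS.

Singleton bound: d ≤ n − k + 1.
Here n = 10, k = 5, so n − k + 1 = 6.
Given d = 4, check d ≤ 6: YES.
Slack = (n − k + 1) − d = 2.
The code is NOT MDS (slack = 2 > 0).
Description: the claimed parameters are [10, 5, 4]_5; such a code would be non-MDS.


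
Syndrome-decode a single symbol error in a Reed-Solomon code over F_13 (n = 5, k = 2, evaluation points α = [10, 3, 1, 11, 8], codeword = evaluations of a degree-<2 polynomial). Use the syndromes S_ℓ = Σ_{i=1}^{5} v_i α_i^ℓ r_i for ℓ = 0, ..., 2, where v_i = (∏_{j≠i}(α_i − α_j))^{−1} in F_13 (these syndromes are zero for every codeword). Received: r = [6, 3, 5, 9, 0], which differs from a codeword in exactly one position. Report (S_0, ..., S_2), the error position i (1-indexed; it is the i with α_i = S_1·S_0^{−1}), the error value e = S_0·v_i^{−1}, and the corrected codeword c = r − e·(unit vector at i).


S = (8, 11, 7), error at position 2, error magnitude e = 5, c = [6, 11, 5, 9, 0].

Step 1: column multipliers v_i = (∏_{j≠i}(α_i − α_j))^{−1} mod 13.
  i = 1 (α = 10): (10−3)(10−1)(10−11)(10−8) = 7·9·(−1)·2 = −126 ≡ 4, so v_1 = 4^{−1} = 10 (mod 13).
  i = 2 (α = 3): (3−10)(3−1)(3−11)(3−8) = (−7)·2·(−8)·(−5) = −560 ≡ 12, so v_2 = 12^{−1} = 12 (mod 13).
  i = 3 (α = 1): (1−10)(1−3)(1−11)(1−8) = (−9)·(−2)·(−10)·(−7) = 1260 ≡ 12, so v_3 = 12^{−1} = 12 (mod 13).
  i = 4 (α = 11): (11−10)(11−3)(11−1)(11−8) = 1·8·10·3 = 240 ≡ 6, so v_4 = 6^{−1} = 11 (mod 13).
  i = 5 (α = 8): (8−10)(8−3)(8−1)(8−11) = (−2)·5·7·(−3) = 210 ≡ 2, so v_5 = 2^{−1} = 7 (mod 13).
  v = [10, 12, 12, 11, 7].
Step 2: syndromes of r = [6, 3, 5, 9, 0] (all sums mod 13).
  S_0 = Σ v_i r_i = 10·6 + 12·3 + 12·5 + 11·9 + 7·0 = 255 ≡ 8.
  S_1 = Σ v_i α_i r_i = 10·10·6 + 12·3·3 + 12·1·5 + 11·11·9 + 7·8·0 = 1857 ≡ 11.
  α_i^2 mod 13 = [9, 9, 1, 4, 12].
  S_2 = Σ v_i α_i^2 r_i = 10·9·6 + 12·9·3 + 12·1·5 + 11·4·9 + 7·12·0 = 1320 ≡ 7.
  S = (8, 11, 7) ≠ 0, so r is not a codeword (an error is present).
Step 3: locate the error. For a single error e at position i, S_ℓ = v_i·e·α_i^ℓ, so α_err = S_1/S_0.
  S_0^{−1} = 8^{−1} = 5 (mod 13), so α_err = 11·5 = 55 ≡ 3 = α_2. Error position i = 2.
  Consistency check: S_2/S_1 = 7·6 = 42 ≡ 3 = α_err ✓ (single-error assumption holds).
Step 4: error magnitude e = S_0/v_2 = S_0·∏_{j≠2}(α_2 − α_j) = 8·12 = 96 ≡ 5 (mod 13).
Step 5: correct position 2: c_2 = r_2 − e = 3 − 5 ≡ 11 (mod 13). Hence c = [6, 11, 5, 9, 0].
  Check: interpolating c through the α_i gives m(x) = 2 + 3·x (degree < 2) with m(α_i) = c_i for every i, so c is indeed a codeword.


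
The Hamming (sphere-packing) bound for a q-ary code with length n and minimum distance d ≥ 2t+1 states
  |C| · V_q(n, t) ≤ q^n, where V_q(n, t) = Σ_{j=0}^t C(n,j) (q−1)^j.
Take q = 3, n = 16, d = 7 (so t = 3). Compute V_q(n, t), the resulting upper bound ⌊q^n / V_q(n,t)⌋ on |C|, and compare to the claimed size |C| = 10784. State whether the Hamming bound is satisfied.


V_q(n, t) = 4993, q^n = 43046721, Hamming bound = 8621, |C| = 10784 > bound (violated).

Step 1: Compute V_q(n, t) = Σ_{j=0}^3 C(n, j) (q−1)^j.
  j = 0: C(16,0)·(2)^0 = 1·1 = 1.
  j = 1: C(16,1)·(2)^1 = 16·2 = 32.
  j = 2: C(16,2)·(2)^2 = 120·4 = 480.
  j = 3: C(16,3)·(2)^3 = 560·8 = 4480.
  V_q(n, t) = 1 + 32 + 480 + 4480 = 4993.
Step 2: q^n = 3^16 = 43046721.
Step 3: Hamming bound ⌊q^n / V_q(n,t)⌋ = ⌊43046721/4993⌋ = 8621.
Step 4: Compare |C| = 10784 to 8621: violated.
The claimed |C| lies above the Hamming bound, so no 3-ary code of length 16 with d ≥ 7 can have 10784 codewords.


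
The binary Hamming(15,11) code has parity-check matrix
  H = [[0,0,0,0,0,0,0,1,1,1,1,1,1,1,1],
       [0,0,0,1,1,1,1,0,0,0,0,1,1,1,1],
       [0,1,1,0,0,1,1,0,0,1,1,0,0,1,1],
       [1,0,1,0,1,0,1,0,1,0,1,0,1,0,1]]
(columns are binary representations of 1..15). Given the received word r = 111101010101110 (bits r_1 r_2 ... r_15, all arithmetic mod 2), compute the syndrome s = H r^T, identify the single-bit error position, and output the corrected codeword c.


s = (1, 1, 1, 1)^T, error position = 15, corrected codeword c = 111101010101111

Compute s = H r^T mod 2 one row at a time:
  s_1 = 1 + 0 + 1 + 0 + 1 + 1 + 1 + 0 = 5 ≡ 1 (mod 2).
  s_2 = 1 + 0 + 1 + 0 + 1 + 1 + 1 + 0 = 5 ≡ 1 (mod 2).
  s_3 = 1 + 1 + 1 + 0 + 1 + 0 + 1 + 0 = 5 ≡ 1 (mod 2).
  s_4 = 1 + 1 + 0 + 0 + 0 + 0 + 1 + 0 = 3 ≡ 1 (mod 2).
s = (1, 1, 1, 1)^T — this equals column 15 of H (binary 1111), so error is at position 15.
Correct: flip bit 15 of r = 111101010101110 to get c = 111101010101111.


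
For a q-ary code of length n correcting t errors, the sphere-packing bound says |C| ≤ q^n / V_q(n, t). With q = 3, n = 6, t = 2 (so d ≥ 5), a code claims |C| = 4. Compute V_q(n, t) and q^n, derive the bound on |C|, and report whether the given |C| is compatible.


V_q(n, t) = 73, q^n = 729, Hamming bound = 9, |C| = 4 ≤ bound (satisfied).

Step 1: Compute V_q(n, t) = Σ_{j=0}^2 C(n, j) (q−1)^j.
  j = 0: C(6,0)·(2)^0 = 1·1 = 1.
  j = 1: C(6,1)·(2)^1 = 6·2 = 12.
  j = 2: C(6,2)·(2)^2 = 15·4 = 60.
  V_q(n, t) = 1 + 12 + 60 = 73.
Step 2: q^n = 3^6 = 729.
Step 3: Hamming bound ⌊q^n / V_q(n,t)⌋ = ⌊729/73⌋ = 9.
Step 4: Compare |C| = 4 to 9: satisfied.
The claimed |C| lies below the Hamming bound.


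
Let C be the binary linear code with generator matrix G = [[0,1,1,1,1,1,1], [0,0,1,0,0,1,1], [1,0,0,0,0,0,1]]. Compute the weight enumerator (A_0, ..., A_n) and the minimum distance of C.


Weight distribution: A_0 = 1, A_2 = 1, A_3 = 3, A_5 = 1, A_6 = 2. Minimum distance d = 2.

Enumerate all 2^3 = 8 messages m ∈ F_2^3.
For each, compute codeword c = mG in F_2^7, then tally its weight.
  m = 000 → c = 0000000, weight = 0.
  m = 100 → c = 0111111, weight = 6.
  m = 010 → c = 0010011, weight = 3.
  m = 110 → c = 0101100, weight = 3.
  m = 001 → c = 1000001, weight = 2.
  m = 101 → c = 1111110, weight = 6.
  m = 011 → c = 1010010, weight = 3.
  m = 111 → c = 1101101, weight = 5.
Tally weights:
  weight 0: 1 codewords.
  weight 2: 1 codewords.
  weight 3: 3 codewords.
  weight 5: 1 codewords.
  weight 6: 2 codewords.
Minimum distance d = smallest w > 0 with A_w > 0 = 2.
Sanity: Σ A_w = 8 = 2^3 = 8 ✓.


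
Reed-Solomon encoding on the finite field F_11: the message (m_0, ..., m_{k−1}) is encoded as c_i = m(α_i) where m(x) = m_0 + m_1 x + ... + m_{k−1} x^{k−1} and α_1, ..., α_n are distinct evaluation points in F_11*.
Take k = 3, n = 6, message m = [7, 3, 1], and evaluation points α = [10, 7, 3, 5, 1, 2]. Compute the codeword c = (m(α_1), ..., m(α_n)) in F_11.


c = [5, 0, 3, 3, 0, 6]

Message polynomial: m(x) = 7 + 3·x + 1·x^2 (mod 11).
For each evaluation point α_i, compute m(α_i) mod 11:
  α_1 = 10: Horner steps 1 → 2 → 5, so m(10) = 5.
  α_2 = 7: Horner steps 1 → 10 → 0, so m(7) = 0.
  α_3 = 3: Horner steps 1 → 6 → 3, so m(3) = 3.
  α_4 = 5: Horner steps 1 → 8 → 3, so m(5) = 3.
  α_5 = 1: Horner steps 1 → 4 → 0, so m(1) = 0.
  α_6 = 2: Horner steps 1 → 5 → 6, so m(2) = 6.
Codeword c = [5, 0, 3, 3, 0, 6] ∈ F_11^6.


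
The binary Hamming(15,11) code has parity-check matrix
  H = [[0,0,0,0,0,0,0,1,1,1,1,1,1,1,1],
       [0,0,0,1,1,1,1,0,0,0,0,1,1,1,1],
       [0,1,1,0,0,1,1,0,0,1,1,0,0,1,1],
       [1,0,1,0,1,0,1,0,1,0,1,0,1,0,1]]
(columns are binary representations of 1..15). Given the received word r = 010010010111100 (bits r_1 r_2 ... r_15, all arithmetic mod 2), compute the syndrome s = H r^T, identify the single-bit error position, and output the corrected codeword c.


s = (1, 1, 1, 1)^T, error position = 15, corrected codeword c = 010010010111101

Compute s = H r^T mod 2 one row at a time:
  s_1 = 1 + 0 + 1 + 1 + 1 + 1 + 0 + 0 = 5 ≡ 1 (mod 2).
  s_2 = 0 + 1 + 0 + 0 + 1 + 1 + 0 + 0 = 3 ≡ 1 (mod 2).
  s_3 = 1 + 0 + 0 + 0 + 1 + 1 + 0 + 0 = 3 ≡ 1 (mod 2).
  s_4 = 0 + 0 + 1 + 0 + 0 + 1 + 1 + 0 = 3 ≡ 1 (mod 2).
s = (1, 1, 1, 1)^T — this equals column 15 of H (binary 1111), so error is at position 15.
Correct: flip bit 15 of r = 010010010111100 to get c = 010010010111101.


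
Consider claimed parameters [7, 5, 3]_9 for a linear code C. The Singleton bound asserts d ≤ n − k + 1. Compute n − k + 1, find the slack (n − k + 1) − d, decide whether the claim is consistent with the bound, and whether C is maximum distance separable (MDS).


Singleton RHS = n − k + 1 = 3, slack = 0, bound satisfied, MDS.

Singleton bound: d ≤ n − k + 1.
Here n = 7, k = 5, so n − k + 1 = 3.
Given d = 3, check d ≤ 3: YES.
Slack = (n − k + 1) − d = 0.
The code is MDS (slack = 0).
Description: the claimed parameters are [7, 5, 3]_9; such a code would be MDS (meets Singleton bound).


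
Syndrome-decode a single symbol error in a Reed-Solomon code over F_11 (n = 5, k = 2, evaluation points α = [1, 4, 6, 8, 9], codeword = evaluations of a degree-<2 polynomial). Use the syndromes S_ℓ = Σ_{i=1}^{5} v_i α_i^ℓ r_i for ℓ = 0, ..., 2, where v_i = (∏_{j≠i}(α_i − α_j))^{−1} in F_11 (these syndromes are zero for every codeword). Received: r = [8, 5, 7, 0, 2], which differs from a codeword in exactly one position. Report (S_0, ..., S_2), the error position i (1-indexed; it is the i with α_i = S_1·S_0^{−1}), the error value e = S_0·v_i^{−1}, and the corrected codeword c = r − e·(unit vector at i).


S = (2, 8, 10), error at position 2, error magnitude e = 2, c = [8, 3, 7, 0, 2].

Step 1: column multipliers v_i = (∏_{j≠i}(α_i − α_j))^{−1} mod 11.
  i = 1 (α = 1): (1−4)(1−6)(1−8)(1−9) = (−3)·(−5)·(−7)·(−8) = 840 ≡ 4, so v_1 = 4^{−1} = 3 (mod 11).
  i = 2 (α = 4): (4−1)(4−6)(4−8)(4−9) = 3·(−2)·(−4)·(−5) = −120 ≡ 1, so v_2 = 1^{−1} = 1 (mod 11).
  i = 3 (α = 6): (6−1)(6−4)(6−8)(6−9) = 5·2·(−2)·(−3) = 60 ≡ 5, so v_3 = 5^{−1} = 9 (mod 11).
  i = 4 (α = 8): (8−1)(8−4)(8−6)(8−9) = 7·4·2·(−1) = −56 ≡ 10, so v_4 = 10^{−1} = 10 (mod 11).
  i = 5 (α = 9): (9−1)(9−4)(9−6)(9−8) = 8·5·3·1 = 120 ≡ 10, so v_5 = 10^{−1} = 10 (mod 11).
  v = [3, 1, 9, 10, 10].
Step 2: syndromes of r = [8, 5, 7, 0, 2] (all sums mod 11).
  S_0 = Σ v_i r_i = 3·8 + 1·5 + 9·7 + 10·0 + 10·2 = 112 ≡ 2.
  S_1 = Σ v_i α_i r_i = 3·1·8 + 1·4·5 + 9·6·7 + 10·8·0 + 10·9·2 = 602 ≡ 8.
  α_i^2 mod 11 = [1, 5, 3, 9, 4].
  S_2 = Σ v_i α_i^2 r_i = 3·1·8 + 1·5·5 + 9·3·7 + 10·9·0 + 10·4·2 = 318 ≡ 10.
  S = (2, 8, 10) ≠ 0, so r is not a codeword (an error is present).
Step 3: locate the error. For a single error e at position i, S_ℓ = v_i·e·α_i^ℓ, so α_err = S_1/S_0.
  S_0^{−1} = 2^{−1} = 6 (mod 11), so α_err = 8·6 = 48 ≡ 4 = α_2. Error position i = 2.
  Consistency check: S_2/S_1 = 10·7 = 70 ≡ 4 = α_err ✓ (single-error assumption holds).
Step 4: error magnitude e = S_0/v_2 = S_0·∏_{j≠2}(α_2 − α_j) = 2·1 = 2 ≡ 2 (mod 11).
Step 5: correct position 2: c_2 = r_2 − e = 5 − 2 ≡ 3 (mod 11). Hence c = [8, 3, 7, 0, 2].
  Check: interpolating c through the α_i gives m(x) = 6 + 2·x (degree < 2) with m(α_i) = c_i for every i, so c is indeed a codeword.
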